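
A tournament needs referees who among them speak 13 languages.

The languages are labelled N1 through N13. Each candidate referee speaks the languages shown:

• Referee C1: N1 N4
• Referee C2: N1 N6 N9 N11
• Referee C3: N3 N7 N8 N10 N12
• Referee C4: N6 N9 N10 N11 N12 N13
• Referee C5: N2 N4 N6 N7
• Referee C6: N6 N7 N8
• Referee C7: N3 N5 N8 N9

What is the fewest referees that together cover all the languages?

Take {C2, C4, C5, C7}. Their union is {N1, N2, N3, N4, N5, N6, N7, N8, N9, N10, N11, N12, N13}, which is all 13 languages.
Only C4 contains N13, so C4 is forced; the remaining 7 languages need at least 3 more referees (each remaining referee adds at most 3) — so at least 4 referees are needed, and 4 is optimal.

4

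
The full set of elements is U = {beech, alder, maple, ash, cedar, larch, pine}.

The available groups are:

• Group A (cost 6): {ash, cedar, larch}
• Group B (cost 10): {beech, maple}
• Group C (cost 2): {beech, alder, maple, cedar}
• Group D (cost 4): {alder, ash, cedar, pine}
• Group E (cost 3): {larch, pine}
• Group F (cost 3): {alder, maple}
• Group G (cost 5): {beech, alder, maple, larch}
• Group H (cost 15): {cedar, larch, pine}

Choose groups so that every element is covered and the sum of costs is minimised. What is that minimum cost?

9

D, G together cover every element (D ∪ G = {beech, alder, maple, ash, cedar, larch, pine}); total cost 4 + 5 = 9.
No covering selection has total cost below 9.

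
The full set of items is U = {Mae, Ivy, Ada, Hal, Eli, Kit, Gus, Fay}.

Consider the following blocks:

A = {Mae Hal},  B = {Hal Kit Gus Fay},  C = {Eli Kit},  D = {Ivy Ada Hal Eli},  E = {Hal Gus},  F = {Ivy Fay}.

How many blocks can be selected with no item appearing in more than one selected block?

3

A, C, F are pairwise disjoint (A={Mae,Hal}; C={Eli,Kit}; F={Ivy,Fay}).
Every remaining block overlaps one of these, and no 4 of the listed blocks are pairwise disjoint, so 3 is the maximum.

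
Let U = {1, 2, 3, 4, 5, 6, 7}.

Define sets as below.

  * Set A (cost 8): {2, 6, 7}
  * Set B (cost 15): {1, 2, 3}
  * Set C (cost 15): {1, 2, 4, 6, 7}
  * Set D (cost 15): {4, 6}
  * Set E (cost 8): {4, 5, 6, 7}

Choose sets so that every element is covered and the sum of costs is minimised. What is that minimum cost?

B, E together cover every element (B ∪ E = {1, 2, 3, 4, 5, 6, 7}); total cost 15 + 8 = 23.
No covering selection has total cost below 23.

23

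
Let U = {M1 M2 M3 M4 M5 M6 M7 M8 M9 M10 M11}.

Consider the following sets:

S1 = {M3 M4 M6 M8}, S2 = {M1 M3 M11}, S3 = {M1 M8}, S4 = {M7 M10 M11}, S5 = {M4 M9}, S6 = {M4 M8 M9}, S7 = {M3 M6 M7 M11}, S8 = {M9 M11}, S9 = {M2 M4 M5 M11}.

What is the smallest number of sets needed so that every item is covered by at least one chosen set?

5

S1, S3, S4, S5, and S9 cover everything between them: the union {M1, M2, M3, M4, M5, M6, M7, M8, M9, M10, M11} is all of U.
No 4 of the 9 sets cover everything (all 126 combinations miss at least one item), so 5 is optimal.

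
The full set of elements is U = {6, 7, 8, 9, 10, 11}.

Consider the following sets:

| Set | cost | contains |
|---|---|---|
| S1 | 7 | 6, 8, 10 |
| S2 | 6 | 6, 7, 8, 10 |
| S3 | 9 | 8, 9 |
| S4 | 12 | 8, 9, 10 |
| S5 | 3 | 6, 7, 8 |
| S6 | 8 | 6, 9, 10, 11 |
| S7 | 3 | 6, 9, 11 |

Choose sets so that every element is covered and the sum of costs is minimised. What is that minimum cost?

S2, S7 together cover every element (S2 ∪ S7 = {6, 7, 8, 9, 10, 11}); total cost 6 + 3 = 9.
The greedy pick S5, S7, S2 costs 12; no covering selection beats 9.

9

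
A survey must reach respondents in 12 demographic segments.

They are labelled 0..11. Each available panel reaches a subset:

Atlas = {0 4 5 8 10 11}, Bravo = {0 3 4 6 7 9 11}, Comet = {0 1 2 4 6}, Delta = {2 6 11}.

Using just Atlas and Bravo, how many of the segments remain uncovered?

2

Union of Atlas, Bravo = {0, 3, 4, 5, 6, 7, 8, 9, 10, 11}.
Not covered: 1, 2 — 2 segments.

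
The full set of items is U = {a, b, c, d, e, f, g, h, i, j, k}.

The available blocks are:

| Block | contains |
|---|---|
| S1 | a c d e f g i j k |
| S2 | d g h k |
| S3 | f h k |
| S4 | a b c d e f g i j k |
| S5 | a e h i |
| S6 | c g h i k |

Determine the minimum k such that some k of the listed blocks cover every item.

2

Take {S4, S6}. Their union is {a, b, c, d, e, f, g, h, i, j, k}, which is all 11 items.
No single block has all 11 items (the largest, S4, has 10), so 2 is optimal.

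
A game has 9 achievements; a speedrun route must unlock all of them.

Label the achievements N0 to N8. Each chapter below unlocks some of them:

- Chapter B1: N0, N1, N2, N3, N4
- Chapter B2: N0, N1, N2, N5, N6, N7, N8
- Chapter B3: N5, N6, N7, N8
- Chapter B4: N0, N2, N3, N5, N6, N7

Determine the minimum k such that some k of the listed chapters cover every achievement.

2

Take {B1, B2}. Their union is {N0, N1, N2, N3, N4, N5, N6, N7, N8}, which is all 9 achievements.
No single chapter has all 9 achievements (the largest, B2, has 7), so 2 is optimal.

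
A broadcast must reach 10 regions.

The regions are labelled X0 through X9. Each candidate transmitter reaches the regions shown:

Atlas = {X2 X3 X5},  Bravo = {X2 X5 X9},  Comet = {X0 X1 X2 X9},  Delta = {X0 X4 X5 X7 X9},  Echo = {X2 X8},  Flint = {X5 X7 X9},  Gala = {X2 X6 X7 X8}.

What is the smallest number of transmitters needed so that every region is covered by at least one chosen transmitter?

Take {Atlas, Comet, Delta, Gala}. Their union is {X0, X1, X2, X3, X4, X5, X6, X7, X8, X9}, which is all 10 regions.
No 3 of the 7 transmitters cover everything (all 35 combinations miss at least one region), so 4 is optimal.

4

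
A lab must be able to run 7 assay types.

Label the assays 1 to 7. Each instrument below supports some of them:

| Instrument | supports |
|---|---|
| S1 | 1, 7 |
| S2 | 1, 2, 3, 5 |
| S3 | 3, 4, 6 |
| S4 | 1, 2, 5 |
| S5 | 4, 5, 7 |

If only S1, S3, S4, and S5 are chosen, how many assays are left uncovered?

0

Union of S1, S3, S4, S5 = {1, 2, 3, 4, 5, 6, 7} — that's every assay, so 0 are uncovered.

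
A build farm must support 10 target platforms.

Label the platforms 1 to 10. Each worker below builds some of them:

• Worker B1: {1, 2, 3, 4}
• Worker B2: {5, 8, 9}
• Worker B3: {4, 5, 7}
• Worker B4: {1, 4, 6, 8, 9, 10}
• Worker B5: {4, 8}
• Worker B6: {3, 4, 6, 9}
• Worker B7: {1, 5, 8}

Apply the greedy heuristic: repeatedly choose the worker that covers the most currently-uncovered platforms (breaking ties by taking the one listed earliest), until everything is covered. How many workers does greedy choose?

Greedy: pick B4 (covers 6 new) → pick B1 (covers 2 new) → pick B3 (covers 2 new). Total picks: 3.

3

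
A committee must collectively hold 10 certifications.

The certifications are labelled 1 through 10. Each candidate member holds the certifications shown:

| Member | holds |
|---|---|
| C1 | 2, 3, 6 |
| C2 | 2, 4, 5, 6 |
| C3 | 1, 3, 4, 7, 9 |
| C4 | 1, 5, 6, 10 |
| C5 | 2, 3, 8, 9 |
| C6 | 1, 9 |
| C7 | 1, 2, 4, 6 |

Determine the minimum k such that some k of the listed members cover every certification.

Take {C3, C4, C5}. Their union is {1, 2, 3, 4, 5, 6, 7, 8, 9, 10}, which is all 10 certifications.
Only C3 contains 7, so C3 is forced; the remaining 5 certifications need at least 2 more members (each remaining member adds at most 3) — so at least 3 members are needed, and 3 is optimal.

3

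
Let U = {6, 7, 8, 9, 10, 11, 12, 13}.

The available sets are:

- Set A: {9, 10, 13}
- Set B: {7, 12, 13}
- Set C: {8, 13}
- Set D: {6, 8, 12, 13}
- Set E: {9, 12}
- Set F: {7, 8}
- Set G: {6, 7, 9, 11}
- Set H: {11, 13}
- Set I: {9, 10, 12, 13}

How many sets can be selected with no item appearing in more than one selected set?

E, F, H are pairwise disjoint (E={9,12}; F={7,8}; H={11,13}).
Every remaining set overlaps one of these, and no 4 of the listed sets are pairwise disjoint, so 3 is the maximum.

3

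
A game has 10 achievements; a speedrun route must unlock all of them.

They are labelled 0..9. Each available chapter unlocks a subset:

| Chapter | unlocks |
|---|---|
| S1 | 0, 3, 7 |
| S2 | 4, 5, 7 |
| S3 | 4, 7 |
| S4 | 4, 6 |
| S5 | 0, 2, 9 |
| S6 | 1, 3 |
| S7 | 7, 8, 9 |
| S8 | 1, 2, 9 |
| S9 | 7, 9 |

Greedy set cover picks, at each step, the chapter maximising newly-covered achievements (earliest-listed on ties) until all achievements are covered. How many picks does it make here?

5

Greedy: pick S1 (covers 3 new) → pick S8 (covers 3 new) → pick S2 (covers 2 new) → pick S4 (covers 1 new) → pick S7 (covers 1 new). Total picks: 5.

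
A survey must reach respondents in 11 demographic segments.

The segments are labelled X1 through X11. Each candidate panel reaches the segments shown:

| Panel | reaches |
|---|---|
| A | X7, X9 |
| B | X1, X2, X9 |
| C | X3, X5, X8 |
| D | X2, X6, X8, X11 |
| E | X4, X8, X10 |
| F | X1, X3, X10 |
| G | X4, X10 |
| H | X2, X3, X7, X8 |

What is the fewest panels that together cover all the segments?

5

A and C and D and E and F together: A ∪ C ∪ D ∪ E ∪ F = {X1, X2, X3, X4, X5, X6, X7, X8, X9, X10, X11} — every segment is covered.
No 4 of the 8 panels cover everything (all 70 combinations miss at least one segment), so 5 is optimal.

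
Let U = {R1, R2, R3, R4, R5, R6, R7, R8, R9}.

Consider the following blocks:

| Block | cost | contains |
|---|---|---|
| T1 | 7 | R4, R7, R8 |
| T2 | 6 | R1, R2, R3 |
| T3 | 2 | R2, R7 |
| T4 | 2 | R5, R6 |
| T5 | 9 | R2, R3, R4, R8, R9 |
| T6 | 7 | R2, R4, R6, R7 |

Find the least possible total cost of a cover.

T2, T3, T4, T5 together cover every point (T2 ∪ T3 ∪ T4 ∪ T5 = {R1, R2, R3, R4, R5, R6, R7, R8, R9}); total cost 6 + 2 + 2 + 9 = 19.
No covering selection has total cost below 19.

19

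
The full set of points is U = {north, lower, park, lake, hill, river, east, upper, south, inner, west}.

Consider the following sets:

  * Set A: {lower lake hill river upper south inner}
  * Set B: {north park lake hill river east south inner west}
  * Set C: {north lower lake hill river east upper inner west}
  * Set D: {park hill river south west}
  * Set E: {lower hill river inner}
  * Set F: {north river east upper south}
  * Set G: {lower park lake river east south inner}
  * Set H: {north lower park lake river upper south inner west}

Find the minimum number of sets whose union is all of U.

C and D cover everything between them: the union {north, lower, park, lake, hill, river, east, upper, south, inner, west} is all of U.
No single set has all 11 points (the largest, B, has 9), so 2 is optimal.

2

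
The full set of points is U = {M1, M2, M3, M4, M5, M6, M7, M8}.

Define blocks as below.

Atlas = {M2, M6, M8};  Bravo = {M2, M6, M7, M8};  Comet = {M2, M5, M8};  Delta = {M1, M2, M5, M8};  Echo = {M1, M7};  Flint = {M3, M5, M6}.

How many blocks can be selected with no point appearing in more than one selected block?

2

Atlas, Echo are pairwise disjoint (Atlas={M2,M6,M8}; Echo={M1,M7}).
Every remaining block overlaps one of these, and no 3 of the listed blocks are pairwise disjoint, so 2 is the maximum.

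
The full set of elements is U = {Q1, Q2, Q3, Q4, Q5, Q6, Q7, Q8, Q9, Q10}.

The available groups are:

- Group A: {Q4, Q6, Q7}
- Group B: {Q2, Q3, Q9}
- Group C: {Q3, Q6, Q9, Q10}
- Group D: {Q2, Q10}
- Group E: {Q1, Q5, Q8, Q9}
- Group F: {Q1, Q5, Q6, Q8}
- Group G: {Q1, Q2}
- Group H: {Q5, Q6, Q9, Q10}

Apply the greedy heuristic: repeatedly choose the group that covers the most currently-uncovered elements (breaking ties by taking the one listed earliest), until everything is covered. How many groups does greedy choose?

4

Greedy: pick C (covers 4 new) → pick E (covers 3 new) → pick A (covers 2 new) → pick B (covers 1 new). Total picks: 4.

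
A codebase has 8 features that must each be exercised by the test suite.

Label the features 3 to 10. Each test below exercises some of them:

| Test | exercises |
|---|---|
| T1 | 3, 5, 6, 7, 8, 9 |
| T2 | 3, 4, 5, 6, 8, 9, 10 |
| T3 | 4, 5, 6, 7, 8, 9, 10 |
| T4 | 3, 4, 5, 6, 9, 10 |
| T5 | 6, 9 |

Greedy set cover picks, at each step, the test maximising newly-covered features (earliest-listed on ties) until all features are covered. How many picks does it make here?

2

Greedy: pick T2 (covers 7 new) → pick T1 (covers 1 new). Total picks: 2.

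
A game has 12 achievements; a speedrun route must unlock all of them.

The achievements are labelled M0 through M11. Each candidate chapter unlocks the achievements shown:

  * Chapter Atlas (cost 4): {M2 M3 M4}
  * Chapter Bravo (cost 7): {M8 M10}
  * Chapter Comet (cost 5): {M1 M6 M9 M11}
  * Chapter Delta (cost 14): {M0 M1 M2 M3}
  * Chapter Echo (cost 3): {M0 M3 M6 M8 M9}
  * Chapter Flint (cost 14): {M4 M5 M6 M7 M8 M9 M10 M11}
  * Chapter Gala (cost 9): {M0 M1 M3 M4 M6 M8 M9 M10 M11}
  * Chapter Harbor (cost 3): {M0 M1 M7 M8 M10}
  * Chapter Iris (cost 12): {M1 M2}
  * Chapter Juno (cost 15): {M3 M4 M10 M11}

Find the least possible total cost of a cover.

21

Atlas, Flint, Harbor together cover every achievement (Atlas ∪ Flint ∪ Harbor = {M0, M1, M2, M3, M4, M5, M6, M7, M8, M9, M10, M11}); total cost 4 + 14 + 3 = 21.
The greedy pick Echo, Harbor, Atlas, Comet, Flint costs 29; no covering selection beats 21.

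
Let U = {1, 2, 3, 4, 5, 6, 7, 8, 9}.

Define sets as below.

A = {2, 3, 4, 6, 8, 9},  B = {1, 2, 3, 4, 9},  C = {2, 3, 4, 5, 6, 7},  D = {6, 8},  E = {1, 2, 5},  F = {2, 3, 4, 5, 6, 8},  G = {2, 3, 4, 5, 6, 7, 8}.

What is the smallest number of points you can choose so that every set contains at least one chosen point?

2

H = {1, 6} meets every set (each contains at least one member of H), and |H| = 2.
The sets D, E are pairwise disjoint, so any hitting set needs a separate point for each — at least 2. Hence 2 is optimal.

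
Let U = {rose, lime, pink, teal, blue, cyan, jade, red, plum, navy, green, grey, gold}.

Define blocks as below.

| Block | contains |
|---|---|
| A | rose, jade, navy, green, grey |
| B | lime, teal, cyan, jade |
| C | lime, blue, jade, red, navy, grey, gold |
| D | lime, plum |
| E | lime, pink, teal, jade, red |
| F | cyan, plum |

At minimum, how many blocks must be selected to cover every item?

A and C and E and F together: A ∪ C ∪ E ∪ F = {rose, lime, pink, teal, blue, cyan, jade, red, plum, navy, green, grey, gold} — every item is covered.
Only C contains blue, so C is forced; the remaining 6 items need at least 3 more blocks (each remaining block adds at most 2) — so at least 4 blocks are needed, and 4 is optimal.

4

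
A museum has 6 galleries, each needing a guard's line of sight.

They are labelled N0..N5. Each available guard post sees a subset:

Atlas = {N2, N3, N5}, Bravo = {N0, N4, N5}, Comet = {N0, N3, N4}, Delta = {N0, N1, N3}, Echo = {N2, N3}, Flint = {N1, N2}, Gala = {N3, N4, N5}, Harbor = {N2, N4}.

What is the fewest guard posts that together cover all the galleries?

Take {Bravo, Comet, Flint}. Their union is {N0, N1, N2, N3, N4, N5}, which is all 6 galleries.
No 2 of the 8 guard posts cover everything (all 28 combinations miss at least one gallery), so 3 is optimal.

3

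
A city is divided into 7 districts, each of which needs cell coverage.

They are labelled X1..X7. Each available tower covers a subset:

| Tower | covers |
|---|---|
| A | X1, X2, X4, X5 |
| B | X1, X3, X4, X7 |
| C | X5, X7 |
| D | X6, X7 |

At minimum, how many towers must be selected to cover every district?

A and B and D together: A ∪ B ∪ D = {X1, X2, X3, X4, X5, X6, X7} — every district is covered.
Only A contains X2, so A is forced; the remaining 3 districts need at least 2 more towers (each remaining tower adds at most 2) — so at least 3 towers are needed, and 3 is optimal.

3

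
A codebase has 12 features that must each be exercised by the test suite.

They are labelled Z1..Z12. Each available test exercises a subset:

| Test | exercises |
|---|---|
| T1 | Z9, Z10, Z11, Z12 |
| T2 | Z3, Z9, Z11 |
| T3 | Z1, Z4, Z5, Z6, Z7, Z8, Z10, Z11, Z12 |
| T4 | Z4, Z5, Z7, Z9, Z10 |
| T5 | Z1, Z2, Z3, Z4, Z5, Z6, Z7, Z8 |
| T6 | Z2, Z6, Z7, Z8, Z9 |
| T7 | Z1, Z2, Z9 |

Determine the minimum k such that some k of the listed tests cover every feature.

T1 and T5 together: T1 ∪ T5 = {Z1, Z2, Z3, Z4, Z5, Z6, Z7, Z8, Z9, Z10, Z11, Z12} — every feature is covered.
No single test has all 12 features (the largest, T3, has 9), so 2 is optimal.

2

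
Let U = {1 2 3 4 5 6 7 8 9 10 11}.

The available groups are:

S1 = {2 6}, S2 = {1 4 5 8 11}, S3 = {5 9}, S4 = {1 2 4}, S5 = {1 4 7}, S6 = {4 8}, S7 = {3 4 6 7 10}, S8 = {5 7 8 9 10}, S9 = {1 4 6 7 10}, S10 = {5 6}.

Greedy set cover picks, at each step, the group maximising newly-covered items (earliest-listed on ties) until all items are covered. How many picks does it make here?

4

Greedy: pick S2 (covers 5 new) → pick S7 (covers 4 new) → pick S1 (covers 1 new) → pick S3 (covers 1 new). Total picks: 4.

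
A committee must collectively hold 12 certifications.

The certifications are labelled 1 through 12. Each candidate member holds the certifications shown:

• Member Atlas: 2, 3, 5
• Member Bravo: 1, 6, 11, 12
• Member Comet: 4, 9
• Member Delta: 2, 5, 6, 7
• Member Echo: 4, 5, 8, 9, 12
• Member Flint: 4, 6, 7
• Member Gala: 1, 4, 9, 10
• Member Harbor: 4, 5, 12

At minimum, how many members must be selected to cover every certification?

Take {Atlas, Bravo, Delta, Echo, Gala}. Their union is {1, 2, 3, 4, 5, 6, 7, 8, 9, 10, 11, 12}, which is all 12 certifications.
No 4 of the 8 members cover everything (all 70 combinations miss at least one certification), so 5 is optimal.

5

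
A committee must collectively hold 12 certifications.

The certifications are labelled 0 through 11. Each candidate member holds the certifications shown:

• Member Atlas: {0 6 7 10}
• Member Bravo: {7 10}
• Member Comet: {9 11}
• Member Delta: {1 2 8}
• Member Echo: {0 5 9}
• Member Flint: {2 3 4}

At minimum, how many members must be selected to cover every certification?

Take {Atlas, Comet, Delta, Echo, Flint}. Their union is {0, 1, 2, 3, 4, 5, 6, 7, 8, 9, 10, 11}, which is all 12 certifications.
No 4 of the 6 members cover everything (all 15 combinations miss at least one certification), so 5 is optimal.

5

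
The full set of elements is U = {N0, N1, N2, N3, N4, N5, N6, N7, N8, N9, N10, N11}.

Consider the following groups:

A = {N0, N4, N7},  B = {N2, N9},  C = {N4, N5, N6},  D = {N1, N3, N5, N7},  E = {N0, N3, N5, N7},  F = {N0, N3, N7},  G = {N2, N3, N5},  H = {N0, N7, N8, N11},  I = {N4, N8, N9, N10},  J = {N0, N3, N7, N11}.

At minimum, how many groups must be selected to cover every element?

5

B, C, D, I, and J cover everything between them: the union {N0, N1, N2, N3, N4, N5, N6, N7, N8, N9, N10, N11} is all of U.
No 4 of the 10 groups cover everything (all 210 combinations miss at least one element), so 5 is optimal.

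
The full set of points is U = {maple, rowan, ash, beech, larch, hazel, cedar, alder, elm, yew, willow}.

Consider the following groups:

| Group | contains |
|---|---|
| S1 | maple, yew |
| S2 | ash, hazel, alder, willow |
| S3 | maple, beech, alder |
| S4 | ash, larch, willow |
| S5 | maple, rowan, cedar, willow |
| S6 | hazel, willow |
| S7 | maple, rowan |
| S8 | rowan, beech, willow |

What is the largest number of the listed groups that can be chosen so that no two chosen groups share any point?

2

S1, S4 are pairwise disjoint (S1={maple,yew}; S4={ash,larch,willow}).
Every remaining group overlaps one of these, and no 3 of the listed groups are pairwise disjoint, so 2 is the maximum.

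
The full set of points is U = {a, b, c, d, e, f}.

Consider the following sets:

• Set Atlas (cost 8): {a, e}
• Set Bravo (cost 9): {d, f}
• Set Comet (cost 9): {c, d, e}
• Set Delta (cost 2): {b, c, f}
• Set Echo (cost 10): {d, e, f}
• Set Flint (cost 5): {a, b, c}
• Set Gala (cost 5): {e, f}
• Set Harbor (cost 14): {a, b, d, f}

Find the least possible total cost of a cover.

Echo, Flint together cover every point (Echo ∪ Flint = {a, b, c, d, e, f}); total cost 10 + 5 = 15.
The greedy pick Delta, Atlas, Bravo costs 19; no covering selection beats 15.

15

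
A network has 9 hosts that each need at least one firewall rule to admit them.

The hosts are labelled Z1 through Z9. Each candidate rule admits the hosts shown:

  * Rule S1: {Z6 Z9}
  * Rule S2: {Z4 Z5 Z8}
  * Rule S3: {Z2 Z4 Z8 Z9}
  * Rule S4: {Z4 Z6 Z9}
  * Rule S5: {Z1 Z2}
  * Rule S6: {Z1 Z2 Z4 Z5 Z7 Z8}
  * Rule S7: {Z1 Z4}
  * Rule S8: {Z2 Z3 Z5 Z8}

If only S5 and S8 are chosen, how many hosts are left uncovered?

4

Union of S5, S8 = {Z1, Z2, Z3, Z5, Z8}.
Not covered: Z4, Z6, Z7, Z9 — 4 hosts.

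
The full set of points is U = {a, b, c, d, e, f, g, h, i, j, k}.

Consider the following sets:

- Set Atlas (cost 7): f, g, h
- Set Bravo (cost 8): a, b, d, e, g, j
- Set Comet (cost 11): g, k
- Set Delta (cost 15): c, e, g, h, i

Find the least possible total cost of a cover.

41

Atlas, Bravo, Comet, Delta together cover every point (Atlas ∪ Bravo ∪ Comet ∪ Delta = {a, b, c, d, e, f, g, h, i, j, k}); total cost 7 + 8 + 11 + 15 = 41.
No covering selection has total cost below 41.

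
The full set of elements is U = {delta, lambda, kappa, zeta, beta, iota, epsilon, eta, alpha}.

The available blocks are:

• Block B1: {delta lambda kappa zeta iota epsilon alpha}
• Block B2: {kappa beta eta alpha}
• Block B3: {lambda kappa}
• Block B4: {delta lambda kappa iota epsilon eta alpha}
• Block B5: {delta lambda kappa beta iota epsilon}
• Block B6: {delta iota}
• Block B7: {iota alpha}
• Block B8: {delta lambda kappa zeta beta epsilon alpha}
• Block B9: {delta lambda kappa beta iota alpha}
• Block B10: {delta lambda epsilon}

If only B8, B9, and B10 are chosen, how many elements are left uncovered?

Union of B8, B9, B10 = {delta, lambda, kappa, zeta, beta, iota, epsilon, alpha}.
Not covered: eta — 1 element.

1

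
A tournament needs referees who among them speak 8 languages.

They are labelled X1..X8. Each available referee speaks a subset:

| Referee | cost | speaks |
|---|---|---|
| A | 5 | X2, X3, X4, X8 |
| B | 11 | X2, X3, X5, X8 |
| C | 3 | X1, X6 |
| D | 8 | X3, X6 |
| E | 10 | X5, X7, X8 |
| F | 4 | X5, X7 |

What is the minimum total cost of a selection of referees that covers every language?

A, C, F together cover every language (A ∪ C ∪ F = {X1, X2, X3, X4, X5, X6, X7, X8}); total cost 5 + 3 + 4 = 12.
No covering selection has total cost below 12.

12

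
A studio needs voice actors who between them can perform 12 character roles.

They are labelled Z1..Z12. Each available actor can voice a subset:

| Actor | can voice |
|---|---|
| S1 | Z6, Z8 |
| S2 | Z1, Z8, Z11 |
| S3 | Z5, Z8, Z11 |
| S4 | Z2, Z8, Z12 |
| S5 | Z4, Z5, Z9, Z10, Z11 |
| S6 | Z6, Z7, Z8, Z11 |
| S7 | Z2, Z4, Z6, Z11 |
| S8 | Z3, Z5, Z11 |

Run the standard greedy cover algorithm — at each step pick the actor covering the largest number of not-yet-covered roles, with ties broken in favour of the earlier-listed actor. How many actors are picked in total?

5

Greedy: pick S5 (covers 5 new) → pick S4 (covers 3 new) → pick S6 (covers 2 new) → pick S2 (covers 1 new) → pick S8 (covers 1 new). Total picks: 5.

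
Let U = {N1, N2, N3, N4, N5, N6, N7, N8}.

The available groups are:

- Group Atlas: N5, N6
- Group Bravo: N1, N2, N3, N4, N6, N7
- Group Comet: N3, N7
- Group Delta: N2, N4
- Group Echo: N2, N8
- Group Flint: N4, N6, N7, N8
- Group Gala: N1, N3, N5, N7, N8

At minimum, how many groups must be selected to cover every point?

2

Bravo and Gala together: Bravo ∪ Gala = {N1, N2, N3, N4, N5, N6, N7, N8} — every point is covered.
No single group has all 8 points (the largest, Bravo, has 6), so 2 is optimal.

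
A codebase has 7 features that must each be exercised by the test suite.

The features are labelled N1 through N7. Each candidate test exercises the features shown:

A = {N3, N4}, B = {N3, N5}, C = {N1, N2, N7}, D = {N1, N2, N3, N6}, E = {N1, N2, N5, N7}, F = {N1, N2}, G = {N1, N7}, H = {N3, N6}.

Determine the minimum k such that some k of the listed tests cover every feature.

Take {A, D, E}. Their union is {N1, N2, N3, N4, N5, N6, N7}, which is all 7 features.
Only A contains N4, so A is forced; the remaining 5 features need at least 2 more tests (each remaining test adds at most 4) — so at least 3 tests are needed, and 3 is optimal.

3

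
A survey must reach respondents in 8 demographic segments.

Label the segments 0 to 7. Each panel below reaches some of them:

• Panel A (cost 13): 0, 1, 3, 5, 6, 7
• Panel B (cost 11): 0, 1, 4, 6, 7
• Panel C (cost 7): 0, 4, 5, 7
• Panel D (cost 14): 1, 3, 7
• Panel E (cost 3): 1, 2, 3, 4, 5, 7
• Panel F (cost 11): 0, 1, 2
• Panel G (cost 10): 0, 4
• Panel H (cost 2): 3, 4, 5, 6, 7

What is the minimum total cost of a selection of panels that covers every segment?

C, E, H together cover every segment (C ∪ E ∪ H = {0, 1, 2, 3, 4, 5, 6, 7}); total cost 7 + 3 + 2 = 12.
No covering selection has total cost below 12.

12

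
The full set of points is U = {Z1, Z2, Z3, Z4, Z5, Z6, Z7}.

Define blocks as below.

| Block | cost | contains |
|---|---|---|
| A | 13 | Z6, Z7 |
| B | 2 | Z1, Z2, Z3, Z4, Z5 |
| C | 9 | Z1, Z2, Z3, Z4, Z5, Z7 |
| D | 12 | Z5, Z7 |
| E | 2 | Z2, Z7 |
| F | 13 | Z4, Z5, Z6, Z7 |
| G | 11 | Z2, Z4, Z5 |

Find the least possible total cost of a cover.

15

A, B together cover every point (A ∪ B = {Z1, Z2, Z3, Z4, Z5, Z6, Z7}); total cost 13 + 2 = 15.
The greedy pick B, E, A costs 17; no covering selection beats 15.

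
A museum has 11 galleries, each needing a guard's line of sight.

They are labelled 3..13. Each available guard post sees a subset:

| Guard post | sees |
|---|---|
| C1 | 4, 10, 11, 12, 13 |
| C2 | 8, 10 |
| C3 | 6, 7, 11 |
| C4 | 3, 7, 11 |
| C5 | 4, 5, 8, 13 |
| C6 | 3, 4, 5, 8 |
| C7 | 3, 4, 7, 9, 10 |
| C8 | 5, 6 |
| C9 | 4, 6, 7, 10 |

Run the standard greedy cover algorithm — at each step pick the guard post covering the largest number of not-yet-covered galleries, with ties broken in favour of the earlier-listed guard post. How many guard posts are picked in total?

Greedy: pick C1 (covers 5 new) → pick C6 (covers 3 new) → pick C3 (covers 2 new) → pick C7 (covers 1 new). Total picks: 4.

4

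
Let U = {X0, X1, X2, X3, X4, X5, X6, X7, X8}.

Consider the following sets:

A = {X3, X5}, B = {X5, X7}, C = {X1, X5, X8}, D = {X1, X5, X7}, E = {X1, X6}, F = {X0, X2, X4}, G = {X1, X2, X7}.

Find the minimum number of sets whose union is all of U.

A and C and E and F and G together: A ∪ C ∪ E ∪ F ∪ G = {X0, X1, X2, X3, X4, X5, X6, X7, X8} — every point is covered.
No 4 of the 7 sets cover everything (all 35 combinations miss at least one point), so 5 is optimal.

5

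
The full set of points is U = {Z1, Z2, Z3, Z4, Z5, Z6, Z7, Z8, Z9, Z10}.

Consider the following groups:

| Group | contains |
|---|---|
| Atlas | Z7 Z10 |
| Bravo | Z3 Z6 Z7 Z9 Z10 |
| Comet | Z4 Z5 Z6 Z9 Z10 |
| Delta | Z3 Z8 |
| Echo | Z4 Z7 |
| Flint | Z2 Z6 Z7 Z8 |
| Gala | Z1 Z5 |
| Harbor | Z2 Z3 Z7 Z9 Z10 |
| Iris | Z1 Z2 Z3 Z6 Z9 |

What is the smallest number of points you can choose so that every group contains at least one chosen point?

3

Take H = {Z3, Z5, Z7}. Each listed group contains at least one of these, so H is a hitting set of size 3.
The groups Atlas, Delta, Gala are pairwise disjoint, so any hitting set needs a separate point for each — at least 3. Hence 3 is optimal.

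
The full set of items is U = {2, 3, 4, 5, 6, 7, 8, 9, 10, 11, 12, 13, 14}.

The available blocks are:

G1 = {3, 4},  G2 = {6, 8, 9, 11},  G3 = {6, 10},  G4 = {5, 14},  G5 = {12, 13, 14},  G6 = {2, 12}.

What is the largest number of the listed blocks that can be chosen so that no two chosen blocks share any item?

G1, G2, G4, G6 are pairwise disjoint (G1={3,4}; G2={6,8,9,11}; G4={5,14}; G6={2,12}).
Every remaining block overlaps one of these, and no 5 of the listed blocks are pairwise disjoint, so 4 is the maximum.

4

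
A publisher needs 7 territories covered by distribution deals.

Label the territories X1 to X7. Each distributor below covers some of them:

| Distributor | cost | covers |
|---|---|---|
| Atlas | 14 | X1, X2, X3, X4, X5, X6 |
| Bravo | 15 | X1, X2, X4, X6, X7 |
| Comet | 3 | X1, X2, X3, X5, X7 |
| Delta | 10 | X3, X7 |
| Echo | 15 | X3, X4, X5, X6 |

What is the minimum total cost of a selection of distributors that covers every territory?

Atlas, Comet together cover every territory (Atlas ∪ Comet = {X1, X2, X3, X4, X5, X6, X7}); total cost 14 + 3 = 17.
No covering selection has total cost below 17.

17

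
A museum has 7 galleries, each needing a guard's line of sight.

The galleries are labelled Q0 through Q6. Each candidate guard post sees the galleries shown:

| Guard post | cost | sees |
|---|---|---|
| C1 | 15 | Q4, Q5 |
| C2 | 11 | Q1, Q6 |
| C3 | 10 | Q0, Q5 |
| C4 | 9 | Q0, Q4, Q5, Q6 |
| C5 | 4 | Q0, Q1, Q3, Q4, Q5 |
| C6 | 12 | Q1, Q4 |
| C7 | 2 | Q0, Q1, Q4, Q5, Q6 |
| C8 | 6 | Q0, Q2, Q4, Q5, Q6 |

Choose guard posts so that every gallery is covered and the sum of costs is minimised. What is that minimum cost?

C5, C8 together cover every gallery (C5 ∪ C8 = {Q0, Q1, Q2, Q3, Q4, Q5, Q6}); total cost 4 + 6 = 10.
The greedy pick C7, C5, C8 costs 12; no covering selection beats 10.

10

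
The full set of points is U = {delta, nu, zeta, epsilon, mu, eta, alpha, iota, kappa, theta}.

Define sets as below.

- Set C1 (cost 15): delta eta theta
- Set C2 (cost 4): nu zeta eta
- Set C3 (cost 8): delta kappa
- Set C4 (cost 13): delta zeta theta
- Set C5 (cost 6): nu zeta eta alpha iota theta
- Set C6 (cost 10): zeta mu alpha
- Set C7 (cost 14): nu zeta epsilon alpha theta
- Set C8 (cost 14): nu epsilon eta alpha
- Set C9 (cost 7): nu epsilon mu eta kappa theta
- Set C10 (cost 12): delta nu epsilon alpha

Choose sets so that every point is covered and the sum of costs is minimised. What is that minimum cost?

21

C3, C5, C9 together cover every point (C3 ∪ C5 ∪ C9 = {delta, nu, zeta, epsilon, mu, eta, alpha, iota, kappa, theta}); total cost 8 + 6 + 7 = 21.
No covering selection has total cost below 21.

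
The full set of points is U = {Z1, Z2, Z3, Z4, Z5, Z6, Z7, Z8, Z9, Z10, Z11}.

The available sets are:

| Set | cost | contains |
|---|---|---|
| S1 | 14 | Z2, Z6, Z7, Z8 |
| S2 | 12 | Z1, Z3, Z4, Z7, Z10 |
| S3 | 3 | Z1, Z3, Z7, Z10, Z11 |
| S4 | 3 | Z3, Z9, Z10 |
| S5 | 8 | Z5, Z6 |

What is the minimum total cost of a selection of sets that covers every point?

40

S1, S2, S3, S4, S5 together cover every point (S1 ∪ S2 ∪ S3 ∪ S4 ∪ S5 = {Z1, Z2, Z3, Z4, Z5, Z6, Z7, Z8, Z9, Z10, Z11}); total cost 14 + 12 + 3 + 3 + 8 = 40.
No covering selection has total cost below 40.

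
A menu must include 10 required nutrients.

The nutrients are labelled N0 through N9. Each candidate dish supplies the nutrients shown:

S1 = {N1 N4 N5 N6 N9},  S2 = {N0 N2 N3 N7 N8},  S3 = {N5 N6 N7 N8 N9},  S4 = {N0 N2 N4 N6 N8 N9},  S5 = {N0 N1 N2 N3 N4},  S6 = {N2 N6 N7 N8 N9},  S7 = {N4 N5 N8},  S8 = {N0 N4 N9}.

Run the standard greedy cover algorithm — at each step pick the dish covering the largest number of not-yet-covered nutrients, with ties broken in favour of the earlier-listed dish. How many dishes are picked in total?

3

Greedy: pick S4 (covers 6 new) → pick S1 (covers 2 new) → pick S2 (covers 2 new). Total picks: 3.
(The true minimum cover uses only 2 dishes, so greedy is not optimal here.)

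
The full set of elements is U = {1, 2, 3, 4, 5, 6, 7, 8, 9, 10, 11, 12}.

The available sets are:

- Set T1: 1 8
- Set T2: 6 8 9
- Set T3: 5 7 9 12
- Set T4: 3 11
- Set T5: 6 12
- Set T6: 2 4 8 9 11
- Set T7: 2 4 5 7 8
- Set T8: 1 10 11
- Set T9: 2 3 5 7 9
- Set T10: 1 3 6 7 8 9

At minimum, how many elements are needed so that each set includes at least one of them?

H = {3, 8, 11, 12} meets every set (each contains at least one member of H), and |H| = 4.
No choice of 3 elements meets every set, so 4 is the minimum.

4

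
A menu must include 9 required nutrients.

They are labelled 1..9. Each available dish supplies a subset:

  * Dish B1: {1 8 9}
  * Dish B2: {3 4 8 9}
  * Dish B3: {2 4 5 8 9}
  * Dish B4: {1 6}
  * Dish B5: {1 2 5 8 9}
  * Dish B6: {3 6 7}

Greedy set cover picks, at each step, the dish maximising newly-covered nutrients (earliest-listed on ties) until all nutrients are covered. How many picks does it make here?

Greedy: pick B3 (covers 5 new) → pick B6 (covers 3 new) → pick B1 (covers 1 new). Total picks: 3.

3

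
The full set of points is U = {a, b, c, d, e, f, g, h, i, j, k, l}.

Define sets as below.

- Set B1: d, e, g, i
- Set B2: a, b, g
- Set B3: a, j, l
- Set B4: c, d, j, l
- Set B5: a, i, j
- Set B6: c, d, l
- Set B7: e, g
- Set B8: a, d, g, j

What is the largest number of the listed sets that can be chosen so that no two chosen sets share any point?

3

B5, B6, B7 are pairwise disjoint (B5={a,i,j}; B6={c,d,l}; B7={e,g}).
Every remaining set overlaps one of these, and no 4 of the listed sets are pairwise disjoint, so 3 is the maximum.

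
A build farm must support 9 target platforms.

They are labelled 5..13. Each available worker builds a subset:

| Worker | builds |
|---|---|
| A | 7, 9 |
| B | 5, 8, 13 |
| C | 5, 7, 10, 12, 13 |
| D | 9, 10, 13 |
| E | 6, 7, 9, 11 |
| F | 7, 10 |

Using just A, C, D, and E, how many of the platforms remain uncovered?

1

Union of A, C, D, E = {5, 6, 7, 9, 10, 11, 12, 13}.
Not covered: 8 — 1 platform.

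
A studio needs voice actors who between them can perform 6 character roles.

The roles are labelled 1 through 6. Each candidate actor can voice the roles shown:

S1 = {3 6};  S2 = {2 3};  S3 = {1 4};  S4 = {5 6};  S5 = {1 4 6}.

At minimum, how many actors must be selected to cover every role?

3

Take {S2, S3, S4}. Their union is {1, 2, 3, 4, 5, 6}, which is all 6 roles.
Only S2 contains 2, so S2 is forced; the remaining 4 roles need at least 2 more actors (each remaining actor adds at most 3) — so at least 3 actors are needed, and 3 is optimal.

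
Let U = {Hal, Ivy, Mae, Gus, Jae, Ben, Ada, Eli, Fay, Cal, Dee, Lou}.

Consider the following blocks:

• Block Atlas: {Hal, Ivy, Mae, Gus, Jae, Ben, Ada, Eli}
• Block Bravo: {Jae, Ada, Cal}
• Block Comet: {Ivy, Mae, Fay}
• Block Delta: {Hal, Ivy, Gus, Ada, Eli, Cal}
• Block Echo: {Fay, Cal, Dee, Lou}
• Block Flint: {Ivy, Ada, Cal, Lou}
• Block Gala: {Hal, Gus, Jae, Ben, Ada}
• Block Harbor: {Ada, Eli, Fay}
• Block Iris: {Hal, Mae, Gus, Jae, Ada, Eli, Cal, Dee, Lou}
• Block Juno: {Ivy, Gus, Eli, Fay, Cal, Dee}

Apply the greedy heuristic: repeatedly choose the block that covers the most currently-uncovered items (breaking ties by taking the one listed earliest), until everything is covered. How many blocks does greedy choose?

Greedy: pick Iris (covers 9 new) → pick Atlas (covers 2 new) → pick Comet (covers 1 new). Total picks: 3.
(The true minimum cover uses only 2 blocks, so greedy is not optimal here.)

3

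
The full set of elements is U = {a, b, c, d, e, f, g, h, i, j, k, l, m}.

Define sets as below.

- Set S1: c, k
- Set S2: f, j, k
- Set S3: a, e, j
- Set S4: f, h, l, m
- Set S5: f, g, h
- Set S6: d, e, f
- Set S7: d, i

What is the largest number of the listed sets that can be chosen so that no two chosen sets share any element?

S1, S3, S5, S7 are pairwise disjoint (S1={c,k}; S3={a,e,j}; S5={f,g,h}; S7={d,i}).
Every remaining set overlaps one of these, and no 5 of the listed sets are pairwise disjoint, so 4 is the maximum.

4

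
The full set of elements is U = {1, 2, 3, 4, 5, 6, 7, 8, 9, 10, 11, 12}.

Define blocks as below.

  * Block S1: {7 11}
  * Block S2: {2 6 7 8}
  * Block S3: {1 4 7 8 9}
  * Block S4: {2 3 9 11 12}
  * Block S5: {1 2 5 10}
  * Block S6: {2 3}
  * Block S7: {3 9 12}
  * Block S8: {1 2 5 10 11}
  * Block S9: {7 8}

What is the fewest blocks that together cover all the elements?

4

S2, S3, S4, and S5 cover everything between them: the union {1, 2, 3, 4, 5, 6, 7, 8, 9, 10, 11, 12} is all of U.
No 3 of the 9 blocks cover everything (all 84 combinations miss at least one element), so 4 is optimal.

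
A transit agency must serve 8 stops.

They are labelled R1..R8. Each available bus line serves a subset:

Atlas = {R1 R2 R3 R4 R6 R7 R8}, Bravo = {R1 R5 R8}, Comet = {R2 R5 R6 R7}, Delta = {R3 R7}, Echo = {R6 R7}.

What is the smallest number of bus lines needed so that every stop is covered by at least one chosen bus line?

Atlas and Bravo together: Atlas ∪ Bravo = {R1, R2, R3, R4, R5, R6, R7, R8} — every stop is covered.
No single bus line has all 8 stops (the largest, Atlas, has 7), so 2 is optimal.

2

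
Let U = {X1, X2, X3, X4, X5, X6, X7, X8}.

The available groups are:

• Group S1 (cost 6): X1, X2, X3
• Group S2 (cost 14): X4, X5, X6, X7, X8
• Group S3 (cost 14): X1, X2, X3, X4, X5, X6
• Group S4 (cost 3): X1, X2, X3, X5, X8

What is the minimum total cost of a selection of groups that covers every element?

S2, S4 together cover every element (S2 ∪ S4 = {X1, X2, X3, X4, X5, X6, X7, X8}); total cost 14 + 3 = 17.
No covering selection has total cost below 17.

17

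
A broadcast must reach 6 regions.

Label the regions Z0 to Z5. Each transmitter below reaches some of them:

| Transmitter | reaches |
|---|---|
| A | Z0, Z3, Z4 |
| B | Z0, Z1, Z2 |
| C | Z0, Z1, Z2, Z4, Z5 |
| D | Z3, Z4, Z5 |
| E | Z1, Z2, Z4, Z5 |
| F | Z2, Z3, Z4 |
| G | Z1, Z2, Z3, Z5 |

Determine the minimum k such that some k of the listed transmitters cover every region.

2

B and D together: B ∪ D = {Z0, Z1, Z2, Z3, Z4, Z5} — every region is covered.
No single transmitter has all 6 regions (the largest, C, has 5), so 2 is optimal.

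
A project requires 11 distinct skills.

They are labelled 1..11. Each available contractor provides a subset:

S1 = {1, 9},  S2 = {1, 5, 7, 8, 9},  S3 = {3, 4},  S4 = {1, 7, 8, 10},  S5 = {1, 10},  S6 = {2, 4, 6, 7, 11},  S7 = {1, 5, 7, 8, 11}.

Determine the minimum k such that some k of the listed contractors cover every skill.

4

Take {S2, S3, S4, S6}. Their union is {1, 2, 3, 4, 5, 6, 7, 8, 9, 10, 11}, which is all 11 skills.
No 3 of the 7 contractors cover everything (all 35 combinations miss at least one skill), so 4 is optimal.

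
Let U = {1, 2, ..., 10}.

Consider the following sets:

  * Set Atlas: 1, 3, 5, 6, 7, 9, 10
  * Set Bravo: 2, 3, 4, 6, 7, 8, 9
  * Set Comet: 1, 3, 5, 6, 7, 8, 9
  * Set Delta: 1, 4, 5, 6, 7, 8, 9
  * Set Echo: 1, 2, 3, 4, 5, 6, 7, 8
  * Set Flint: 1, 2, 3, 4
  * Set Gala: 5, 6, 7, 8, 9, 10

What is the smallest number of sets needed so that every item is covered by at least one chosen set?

2

Atlas and Bravo cover everything between them: the union {1, 2, 3, 4, 5, 6, 7, 8, 9, 10} is all of U.
No single set has all 10 items (the largest, Echo, has 8), so 2 is optimal.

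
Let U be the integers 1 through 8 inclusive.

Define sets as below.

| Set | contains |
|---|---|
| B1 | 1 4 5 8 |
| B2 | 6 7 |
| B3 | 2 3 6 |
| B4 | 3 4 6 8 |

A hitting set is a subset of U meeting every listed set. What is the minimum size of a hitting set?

2

Take H = {6, 8}. Each listed set contains at least one of these, so H is a hitting set of size 2.
The sets B1, B3 are pairwise disjoint, so any hitting set needs a separate point for each — at least 2. Hence 2 is optimal.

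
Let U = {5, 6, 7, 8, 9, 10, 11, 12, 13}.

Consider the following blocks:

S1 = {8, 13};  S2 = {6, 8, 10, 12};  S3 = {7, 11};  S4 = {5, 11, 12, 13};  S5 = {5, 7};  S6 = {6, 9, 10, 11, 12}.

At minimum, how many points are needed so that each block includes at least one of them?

The 3 points {7, 8, 11} hit every block.
The blocks S1, S5, S6 are pairwise disjoint, so any hitting set needs a separate point for each — at least 3. Hence 3 is optimal.

3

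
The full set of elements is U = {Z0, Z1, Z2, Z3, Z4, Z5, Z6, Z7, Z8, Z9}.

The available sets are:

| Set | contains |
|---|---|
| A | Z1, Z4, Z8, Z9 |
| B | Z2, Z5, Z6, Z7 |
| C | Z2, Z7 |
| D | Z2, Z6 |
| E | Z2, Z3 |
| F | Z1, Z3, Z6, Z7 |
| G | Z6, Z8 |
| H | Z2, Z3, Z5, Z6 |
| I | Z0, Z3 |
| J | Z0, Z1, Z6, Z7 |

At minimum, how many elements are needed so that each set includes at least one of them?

T = {Z2, Z3, Z6, Z8} meets every set (each contains at least one member of T), and |T| = 4.
No choice of 3 elements meets every set, so 4 is the minimum.

4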